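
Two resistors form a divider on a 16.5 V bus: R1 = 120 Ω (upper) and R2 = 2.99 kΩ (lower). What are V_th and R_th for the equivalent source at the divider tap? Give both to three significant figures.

V_th is the open-circuit tap voltage: 16.5 × 2990/(120 + 2990) = 15.9 V.
With the supply zeroed, R1 and R2 appear in parallel from the tap: R_th = R1‖R2 = (120 × 2990)/3110 = 115 Ω.

V_th = 15.9 V, R_th = 115 Ω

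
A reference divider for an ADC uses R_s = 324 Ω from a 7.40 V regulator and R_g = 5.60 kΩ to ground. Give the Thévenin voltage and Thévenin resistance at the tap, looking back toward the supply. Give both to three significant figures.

V_th is the open-circuit tap voltage: 7.40 × 5600/(324 + 5600) = 7.00 V.
With the supply zeroed, R_s and R_g appear in parallel from the tap: R_th = R_s‖R_g = (324 × 5600)/5924 = 306 Ω.

V_th = 7.00 V, R_th = 306 Ω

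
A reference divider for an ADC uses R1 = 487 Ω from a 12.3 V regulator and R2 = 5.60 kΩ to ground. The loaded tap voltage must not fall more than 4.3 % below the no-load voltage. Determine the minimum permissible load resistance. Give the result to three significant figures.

Output resistance R_th = R1‖R2 = (487 × 5600)/6087 = 448.0 Ω.
The fractional drop is R_th/(R_th + R_L); requiring this ≤ 0.0430 gives R_L ≥ R_th(1/0.0430 − 1) = 448.0 × 22.26 = 9.97 kΩ.

R_L(min) ≈ 9.97 kΩ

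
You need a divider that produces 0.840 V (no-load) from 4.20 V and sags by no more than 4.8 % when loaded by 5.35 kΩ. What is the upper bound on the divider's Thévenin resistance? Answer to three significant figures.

Loading drop = R_th/(R_th + R_L) ≤ 0.0480, so R_th ≤ R_L · ε/(1−ε) = 5.35 kΩ × 0.0480/0.9520 = 270 Ω.
(Any R1, R2 with R2/(R1+R2) = 0.200 and R1‖R2 ≤ 270 Ω will meet the spec.)

R_th ≤ 270 Ω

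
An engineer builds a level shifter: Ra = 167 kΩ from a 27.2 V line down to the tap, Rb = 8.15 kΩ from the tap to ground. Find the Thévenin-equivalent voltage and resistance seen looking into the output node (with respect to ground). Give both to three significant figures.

V_th is the open-circuit tap voltage: 27.2 × 8.15/(167 + 8.15) = 1.27 V.
With the supply zeroed, Ra and Rb appear in parallel from the tap: R_th = Ra‖Rb = (167 × 8.15)/175.2 = 7.77 kΩ.

V_th = 1.27 V, R_th = 7.77 kΩ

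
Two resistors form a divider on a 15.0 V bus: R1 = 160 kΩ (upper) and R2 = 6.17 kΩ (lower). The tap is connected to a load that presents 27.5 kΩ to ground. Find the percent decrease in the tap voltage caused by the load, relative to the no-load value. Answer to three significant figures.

17.8 %

The divider's output (Thévenin) resistance is R1‖R2 = 5.941 kΩ.
Fractional drop under load = R_th/(R_th + R_L) = 5.941 / (5.941 + 27.5) = 0.1777.
So the output falls by 17.8 %.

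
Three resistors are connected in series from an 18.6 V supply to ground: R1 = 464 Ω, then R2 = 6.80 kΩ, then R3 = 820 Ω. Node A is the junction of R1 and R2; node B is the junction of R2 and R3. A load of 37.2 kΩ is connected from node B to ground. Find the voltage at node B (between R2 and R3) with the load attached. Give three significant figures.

V ≈ 1.85 V

At node B, R3 is in parallel with the load: R3‖R_L = 802.3 Ω.
Below node A the resistance is R2 + (R3‖R_L) = 7602 Ω, so V_A = 18.6 × 7602/8066 = 17.53 V.
Then V_B = V_A × (R3‖R_L)/(R2 + R3‖R_L) = 17.53 × 802.3/7602 = 1.85 V.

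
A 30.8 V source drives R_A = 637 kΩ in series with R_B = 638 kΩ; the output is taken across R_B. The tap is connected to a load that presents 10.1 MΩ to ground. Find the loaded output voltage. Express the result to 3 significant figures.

The load sits in parallel with R_B: R_B‖R_L = (638 × 10100) / (638 + 10100) = 600.1 kΩ.
V_out = 30.8 × 600.1 / (637 + 600.1) = 30.8 × 600.1/1237 = 14.9 V.
(Unloaded it would have been 15.4 V.)

V_out ≈ 14.9 V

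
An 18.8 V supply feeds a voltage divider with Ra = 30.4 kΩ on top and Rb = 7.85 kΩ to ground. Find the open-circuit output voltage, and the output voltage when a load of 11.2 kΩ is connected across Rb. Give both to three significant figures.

Unloaded: 3.86 V; loaded: 2.48 V

Open-circuit: V = 18.8 × 7.85/(30.4 + 7.85) = 3.86 V.
With the load, Rb becomes Rb‖R_L = 4.615 kΩ, so V = 18.8 × 4.615/35.02 = 2.48 V.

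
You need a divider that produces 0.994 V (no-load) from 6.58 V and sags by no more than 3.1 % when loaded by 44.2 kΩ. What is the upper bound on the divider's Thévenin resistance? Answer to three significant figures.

R_th ≤ 1.41 kΩ

Loading drop = R_th/(R_th + R_L) ≤ 0.0310, so R_th ≤ R_L · ε/(1−ε) = 44.2 kΩ × 0.0310/0.9690 = 1.41 kΩ.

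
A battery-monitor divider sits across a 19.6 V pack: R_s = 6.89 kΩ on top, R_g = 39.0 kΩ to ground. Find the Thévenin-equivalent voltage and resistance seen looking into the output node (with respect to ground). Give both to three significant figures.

V_th is the open-circuit tap voltage: 19.6 × 39.0/(6.89 + 39.0) = 16.7 V.
With the supply zeroed, R_s and R_g appear in parallel from the tap: R_th = R_s‖R_g = (6.89 × 39.0)/45.89 = 5.86 kΩ.

V_th = 16.7 V, R_th = 5.86 kΩ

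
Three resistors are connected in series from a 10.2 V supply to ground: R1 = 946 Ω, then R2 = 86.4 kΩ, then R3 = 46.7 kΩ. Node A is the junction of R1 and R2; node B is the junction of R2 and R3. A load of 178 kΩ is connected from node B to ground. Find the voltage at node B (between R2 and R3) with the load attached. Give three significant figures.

V ≈ 3.03 V

At node B, R3 is in parallel with the load: R3‖R_L = 36990 Ω.
Below node A the resistance is R2 + (R3‖R_L) = 123400 Ω, so V_A = 10.2 × 123400/124300 = 10.12 V.
Then V_B = V_A × (R3‖R_L)/(R2 + R3‖R_L) = 10.12 × 36990/123400 = 3.03 V.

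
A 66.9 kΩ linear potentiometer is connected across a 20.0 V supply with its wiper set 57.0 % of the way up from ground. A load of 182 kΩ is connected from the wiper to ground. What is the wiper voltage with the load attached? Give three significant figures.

V ≈ 10.5 V

The wiper splits the pot into (1−α)R = 28.77 kΩ above and αR = 38.13 kΩ below.
Lower section ‖ load = 31.53 kΩ.
V_wiper = 20.0 × 31.53/(28.77 + 31.53) = 10.5 V.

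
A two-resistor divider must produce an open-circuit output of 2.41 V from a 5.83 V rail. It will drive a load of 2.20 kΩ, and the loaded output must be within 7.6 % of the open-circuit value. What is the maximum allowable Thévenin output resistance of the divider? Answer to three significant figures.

Loading drop = R_th/(R_th + R_L) ≤ 0.0760, so R_th ≤ R_L · ε/(1−ε) = 2.20 kΩ × 0.0760/0.9240 = 181 Ω.

R_th ≤ 181 Ω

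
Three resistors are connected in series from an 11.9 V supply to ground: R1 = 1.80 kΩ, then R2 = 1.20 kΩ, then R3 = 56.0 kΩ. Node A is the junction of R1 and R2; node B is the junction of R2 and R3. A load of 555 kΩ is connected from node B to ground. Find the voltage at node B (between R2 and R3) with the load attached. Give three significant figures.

At node B, R3 is in parallel with the load: R3‖R_L = 50.87 kΩ.
Below node A the resistance is R2 + (R3‖R_L) = 52.07 kΩ, so V_A = 11.9 × 52.07/53.87 = 11.50 V.
Then V_B = V_A × (R3‖R_L)/(R2 + R3‖R_L) = 11.50 × 50.87/52.07 = 11.2 V.

V ≈ 11.2 V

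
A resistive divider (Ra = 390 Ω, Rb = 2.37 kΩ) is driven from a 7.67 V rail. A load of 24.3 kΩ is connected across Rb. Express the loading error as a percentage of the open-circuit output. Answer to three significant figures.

1.36 %

The divider's output (Thévenin) resistance is Ra‖Rb = 334.9 Ω.
Fractional drop under load = R_th/(R_th + R_L) = 334.9 / (334.9 + 24300) = 0.01359.
So the output falls by 1.36 %.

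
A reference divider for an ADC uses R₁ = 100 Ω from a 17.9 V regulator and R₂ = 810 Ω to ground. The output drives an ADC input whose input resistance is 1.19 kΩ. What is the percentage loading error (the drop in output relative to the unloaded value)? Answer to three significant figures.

The divider's output (Thévenin) resistance is R₁‖R₂ = 89.01 Ω.
Fractional drop under load = R_th/(R_th + R_L) = 89.01 / (89.01 + 1190) = 0.06959.
So the output falls by 6.96 %.

6.96 %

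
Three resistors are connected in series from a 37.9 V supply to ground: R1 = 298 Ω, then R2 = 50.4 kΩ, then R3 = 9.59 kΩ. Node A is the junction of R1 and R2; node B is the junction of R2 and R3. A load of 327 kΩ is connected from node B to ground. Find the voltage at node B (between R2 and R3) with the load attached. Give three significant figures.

V ≈ 5.88 V

At node B, R3 is in parallel with the load: R3‖R_L = 9317 Ω.
Below node A the resistance is R2 + (R3‖R_L) = 59720 Ω, so V_A = 37.9 × 59720/60010 = 37.71 V.
Then V_B = V_A × (R3‖R_L)/(R2 + R3‖R_L) = 37.71 × 9317/59720 = 5.88 V.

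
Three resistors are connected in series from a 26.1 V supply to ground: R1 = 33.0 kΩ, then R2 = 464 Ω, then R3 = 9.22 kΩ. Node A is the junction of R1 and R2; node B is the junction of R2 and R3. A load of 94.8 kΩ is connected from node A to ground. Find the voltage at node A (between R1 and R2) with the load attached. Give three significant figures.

V ≈ 5.49 V

Below node A the series string R2+R3 = 9684 Ω sits in parallel with the 94800 Ω load: 8786 Ω.
V_A = 26.1 × 8786/(33000 + 8786) = 5.49 V.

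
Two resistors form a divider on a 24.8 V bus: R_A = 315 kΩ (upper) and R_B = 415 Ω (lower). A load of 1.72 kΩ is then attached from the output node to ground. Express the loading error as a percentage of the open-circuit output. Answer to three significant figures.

The divider's output (Thévenin) resistance is R_A‖R_B = 414.5 Ω.
Fractional drop under load = R_th/(R_th + R_L) = 414.5 / (414.5 + 1720) = 0.1942.
So the output falls by 19.4 %.

19.4 %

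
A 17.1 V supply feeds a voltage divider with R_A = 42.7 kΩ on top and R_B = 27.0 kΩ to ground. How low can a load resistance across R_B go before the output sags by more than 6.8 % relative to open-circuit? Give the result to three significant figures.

R_L(min) ≈ 227 kΩ

Output resistance R_th = R_A‖R_B = (42.7 × 27.0)/69.70 = 16.54 kΩ.
The fractional drop is R_th/(R_th + R_L); requiring this ≤ 0.0680 gives R_L ≥ R_th(1/0.0680 − 1) = 16.54 × 13.71 = 227 kΩ.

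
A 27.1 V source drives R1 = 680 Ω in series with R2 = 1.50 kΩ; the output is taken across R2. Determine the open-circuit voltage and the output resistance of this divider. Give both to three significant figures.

V_th is the open-circuit tap voltage: 27.1 × 1500/(680 + 1500) = 18.6 V.
With the supply zeroed, R1 and R2 appear in parallel from the tap: R_th = R1‖R2 = (680 × 1500)/2180 = 468 Ω.

V_th = 18.6 V, R_th = 468 Ω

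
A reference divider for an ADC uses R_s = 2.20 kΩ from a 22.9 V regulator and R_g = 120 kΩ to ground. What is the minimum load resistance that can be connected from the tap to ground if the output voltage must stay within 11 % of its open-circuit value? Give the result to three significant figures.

Output resistance R_th = R_s‖R_g = (2.20 × 120)/122.2 = 2.160 kΩ.
The fractional drop is R_th/(R_th + R_L); requiring this ≤ 0.110 gives R_L ≥ R_th(1/0.110 − 1) = 2.160 × 8.091 = 17.5 kΩ.

R_L(min) ≈ 17.5 kΩ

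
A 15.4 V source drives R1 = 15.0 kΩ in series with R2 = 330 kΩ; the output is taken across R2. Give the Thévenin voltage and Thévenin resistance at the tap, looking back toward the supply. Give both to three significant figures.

V_th = 14.7 V, R_th = 14.3 kΩ

V_th is the open-circuit tap voltage: 15.4 × 330/(15.0 + 330) = 14.7 V.
With the supply zeroed, R1 and R2 appear in parallel from the tap: R_th = R1‖R2 = (15.0 × 330)/345.0 = 14.3 kΩ.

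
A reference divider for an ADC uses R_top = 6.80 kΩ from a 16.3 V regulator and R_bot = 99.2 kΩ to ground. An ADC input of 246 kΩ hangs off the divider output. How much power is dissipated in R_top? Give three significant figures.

Total resistance from the source is R_top + (R_bot‖R_L) = 77.49 kΩ, so I = 16.3/77.49 kΩ = 0.2103 mA.
P = I²·R_top = (0.2103 mA)² × 6.80 kΩ = 0.301 mW.

P ≈ 0.301 mW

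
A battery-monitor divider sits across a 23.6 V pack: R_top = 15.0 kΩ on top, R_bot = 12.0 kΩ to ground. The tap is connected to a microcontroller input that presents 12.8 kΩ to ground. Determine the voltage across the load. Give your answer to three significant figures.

The load sits in parallel with R_bot: R_bot‖R_L = (12.0 × 12.8) / (12.0 + 12.8) = 6.194 kΩ.
V_out = 23.6 × 6.194 / (15.0 + 6.194) = 23.6 × 6.194/21.19 = 6.90 V.

V_out ≈ 6.90 V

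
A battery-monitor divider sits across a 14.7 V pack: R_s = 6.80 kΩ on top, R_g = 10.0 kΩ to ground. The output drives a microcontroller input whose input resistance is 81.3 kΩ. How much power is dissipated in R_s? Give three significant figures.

P ≈ 5.96 mW

Total resistance from the source is R_s + (R_g‖R_L) = 15.70 kΩ, so I = 14.7/15.70 kΩ = 0.9360 mA.
P = I²·R_s = (0.9360 mA)² × 6.80 kΩ = 5.96 mW.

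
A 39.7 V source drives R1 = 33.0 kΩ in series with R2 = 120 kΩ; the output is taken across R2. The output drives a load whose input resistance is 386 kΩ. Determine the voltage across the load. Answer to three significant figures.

V_out ≈ 29.2 V

The load sits in parallel with R2: R2‖R_L = (120 × 386) / (120 + 386) = 91.54 kΩ.
V_out = 39.7 × 91.54 / (33.0 + 91.54) = 39.7 × 91.54/124.5 = 29.2 V.
(Unloaded it would have been 31.1 V.)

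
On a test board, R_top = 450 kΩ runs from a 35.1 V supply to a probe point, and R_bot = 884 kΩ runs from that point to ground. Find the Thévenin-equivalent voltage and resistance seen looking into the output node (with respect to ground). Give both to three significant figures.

V_th is the open-circuit tap voltage: 35.1 × 884/(450 + 884) = 23.3 V.
With the supply zeroed, R_top and R_bot appear in parallel from the tap: R_th = R_top‖R_bot = (450 × 884)/1334 = 298 kΩ.

V_th = 23.3 V, R_th = 298 kΩ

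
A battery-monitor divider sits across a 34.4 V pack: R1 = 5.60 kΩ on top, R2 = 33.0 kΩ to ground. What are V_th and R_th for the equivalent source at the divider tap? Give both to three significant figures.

V_th = 29.4 V, R_th = 4.79 kΩ

V_th is the open-circuit tap voltage: 34.4 × 33.0/(5.60 + 33.0) = 29.4 V.
With the supply zeroed, R1 and R2 appear in parallel from the tap: R_th = R1‖R2 = (5.60 × 33.0)/38.60 = 4.79 kΩ.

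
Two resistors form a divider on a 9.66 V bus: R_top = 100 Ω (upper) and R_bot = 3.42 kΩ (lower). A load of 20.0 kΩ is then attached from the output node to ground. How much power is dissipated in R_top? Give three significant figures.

Total resistance from the source is R_top + (R_bot‖R_L) = 3021 Ω, so I = 9.66/3021 Ω = 3.198 mA.
P = I²·R_top = (3.198 mA)² × 100 Ω = 1.02 mW.

P ≈ 1.02 mW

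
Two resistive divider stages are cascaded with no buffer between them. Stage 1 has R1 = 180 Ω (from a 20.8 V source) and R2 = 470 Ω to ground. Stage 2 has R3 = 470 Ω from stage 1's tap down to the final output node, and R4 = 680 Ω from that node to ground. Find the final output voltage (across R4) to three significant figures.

Stage 2 presents R3+R4 = 1150 Ω as a load on stage 1's tap.
Stage 1's lower leg becomes R2‖(R3+R4) = 333.6 Ω, so V_mid = 20.8 × 333.6/513.6 = 13.51 V.
Stage 2 is itself unloaded: V_out = V_mid × R4/(R3+R4) = 13.51 × 680/1150 = 7.99 V.

V_out ≈ 7.99 V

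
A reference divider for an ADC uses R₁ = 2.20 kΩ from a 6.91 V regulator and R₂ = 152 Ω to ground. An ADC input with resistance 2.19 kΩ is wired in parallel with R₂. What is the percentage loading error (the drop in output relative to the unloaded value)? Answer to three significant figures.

The divider's output (Thévenin) resistance is R₁‖R₂ = 142.2 Ω.
Fractional drop under load = R_th/(R_th + R_L) = 142.2 / (142.2 + 2190) = 0.06096.
So the output falls by 6.10 %.

6.10 %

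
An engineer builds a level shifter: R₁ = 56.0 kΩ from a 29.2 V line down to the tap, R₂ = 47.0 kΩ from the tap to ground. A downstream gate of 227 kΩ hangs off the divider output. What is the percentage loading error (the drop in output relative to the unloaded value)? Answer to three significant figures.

Unloaded V = 29.2 × 47.0/103.0 = 13.324 V.
Loaded: R₂‖R_L = 38.94 kΩ, giving V = 29.2 × 38.94/94.94 = 11.976 V.
Drop = (13.324 − 11.976) / 13.324 = 10.1 %.

10.1 %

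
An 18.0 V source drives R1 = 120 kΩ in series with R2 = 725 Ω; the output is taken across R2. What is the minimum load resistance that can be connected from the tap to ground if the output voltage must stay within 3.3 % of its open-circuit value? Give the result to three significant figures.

Output resistance R_th = R1‖R2 = (120000 × 725)/120700 = 720.6 Ω.
The fractional drop is R_th/(R_th + R_L); requiring this ≤ 0.0330 gives R_L ≥ R_th(1/0.0330 − 1) = 720.6 × 29.30 = 21.1 kΩ.

R_L(min) ≈ 21.1 kΩ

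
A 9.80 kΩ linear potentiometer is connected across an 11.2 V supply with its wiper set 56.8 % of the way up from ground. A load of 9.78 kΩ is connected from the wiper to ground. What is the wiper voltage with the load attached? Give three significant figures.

V ≈ 5.11 V

The wiper splits the pot into (1−α)R = 4.234 kΩ above and αR = 5.566 kΩ below.
Lower section ‖ load = 3.547 kΩ.
V_wiper = 11.2 × 3.547/(4.234 + 3.547) = 5.11 V.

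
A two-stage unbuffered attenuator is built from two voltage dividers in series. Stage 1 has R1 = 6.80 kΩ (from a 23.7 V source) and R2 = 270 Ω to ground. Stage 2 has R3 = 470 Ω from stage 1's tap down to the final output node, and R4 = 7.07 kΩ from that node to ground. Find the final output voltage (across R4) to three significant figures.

Stage 2 presents R3+R4 = 7540 Ω as a load on stage 1's tap.
Stage 1's lower leg becomes R2‖(R3+R4) = 260.7 Ω, so V_mid = 23.7 × 260.7/7061 = 0.8750 V.
Stage 2 is itself unloaded: V_out = V_mid × R4/(R3+R4) = 0.8750 × 7070/7540 = 0.820 V.

V_out ≈ 0.820 V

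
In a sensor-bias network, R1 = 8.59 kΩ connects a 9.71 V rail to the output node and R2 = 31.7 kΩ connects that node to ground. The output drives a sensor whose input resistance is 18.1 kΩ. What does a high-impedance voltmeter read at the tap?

V_out ≈ 5.56 V

The load sits in parallel with R2: R2‖R_L = (31.7 × 18.1) / (31.7 + 18.1) = 11.52 kΩ.
V_out = 9.71 × 11.52 / (8.59 + 11.52) = 9.71 × 11.52/20.11 = 5.56 V.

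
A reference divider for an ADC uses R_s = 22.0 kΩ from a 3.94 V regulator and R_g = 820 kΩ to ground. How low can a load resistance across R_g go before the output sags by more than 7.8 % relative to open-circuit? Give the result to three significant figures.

Output resistance R_th = R_s‖R_g = (22.0 × 820)/842.0 = 21.43 kΩ.
The fractional drop is R_th/(R_th + R_L); requiring this ≤ 0.0780 gives R_L ≥ R_th(1/0.0780 − 1) = 21.43 × 11.82 = 253 kΩ.

R_L(min) ≈ 253 kΩ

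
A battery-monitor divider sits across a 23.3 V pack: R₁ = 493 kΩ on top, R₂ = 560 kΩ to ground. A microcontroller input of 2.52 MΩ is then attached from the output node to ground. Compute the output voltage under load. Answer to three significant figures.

V_out ≈ 11.2 V

The load sits in parallel with R₂: R₂‖R_L = (560 × 2520) / (560 + 2520) = 458.2 kΩ.
V_out = 23.3 × 458.2 / (493 + 458.2) = 23.3 × 458.2/951.2 = 11.2 V.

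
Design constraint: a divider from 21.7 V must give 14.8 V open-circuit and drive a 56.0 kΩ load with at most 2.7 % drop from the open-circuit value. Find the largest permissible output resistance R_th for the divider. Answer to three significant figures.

Loading drop = R_th/(R_th + R_L) ≤ 0.0270, so R_th ≤ R_L · ε/(1−ε) = 56.0 kΩ × 0.0270/0.9730 = 1.55 kΩ.

R_th ≤ 1.55 kΩ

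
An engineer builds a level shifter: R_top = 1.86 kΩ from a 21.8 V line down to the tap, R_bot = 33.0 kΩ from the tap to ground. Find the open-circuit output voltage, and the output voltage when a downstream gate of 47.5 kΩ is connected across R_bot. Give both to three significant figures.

Unloaded: 20.6 V; loaded: 19.9 V

Open-circuit: V = 21.8 × 33.0/(1.86 + 33.0) = 20.6 V.
With the load, R_bot becomes R_bot‖R_L = 19.47 kΩ, so V = 21.8 × 19.47/21.33 = 19.9 V.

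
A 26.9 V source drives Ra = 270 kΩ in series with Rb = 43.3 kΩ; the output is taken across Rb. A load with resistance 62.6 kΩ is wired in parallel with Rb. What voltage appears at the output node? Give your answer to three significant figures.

The load sits in parallel with Rb: Rb‖R_L = (43.3 × 62.6) / (43.3 + 62.6) = 25.60 kΩ.
V_out = 26.9 × 25.60 / (270 + 25.60) = 26.9 × 25.60/295.6 = 2.33 V.
(Unloaded it would have been 3.72 V.)

V_out ≈ 2.33 V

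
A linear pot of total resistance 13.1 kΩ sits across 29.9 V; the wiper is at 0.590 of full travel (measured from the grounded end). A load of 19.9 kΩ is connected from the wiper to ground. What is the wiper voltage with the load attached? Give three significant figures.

The wiper splits the pot into (1−α)R = 5.371 kΩ above and αR = 7.729 kΩ below.
Lower section ‖ load = 5.567 kΩ.
V_wiper = 29.9 × 5.567/(5.371 + 5.567) = 15.2 V.

V ≈ 15.2 V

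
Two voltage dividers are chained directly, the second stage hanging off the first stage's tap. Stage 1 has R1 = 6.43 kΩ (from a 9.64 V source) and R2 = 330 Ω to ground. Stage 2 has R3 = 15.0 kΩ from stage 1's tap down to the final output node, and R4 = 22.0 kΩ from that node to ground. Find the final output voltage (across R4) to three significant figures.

V_out ≈ 0.277 V

Stage 2 presents R3+R4 = 37000 Ω as a load on stage 1's tap.
Stage 1's lower leg becomes R2‖(R3+R4) = 327.1 Ω, so V_mid = 9.64 × 327.1/6757 = 0.4666 V.
Stage 2 is itself unloaded: V_out = V_mid × R4/(R3+R4) = 0.4666 × 22000/37000 = 0.277 V.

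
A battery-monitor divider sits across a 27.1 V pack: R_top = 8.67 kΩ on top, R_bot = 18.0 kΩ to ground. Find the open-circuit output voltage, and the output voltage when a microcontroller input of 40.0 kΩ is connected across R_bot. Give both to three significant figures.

Unloaded: 18.3 V; loaded: 16.0 V

Open-circuit: V = 27.1 × 18.0/(8.67 + 18.0) = 18.3 V.
With the load, R_bot becomes R_bot‖R_L = 12.41 kΩ, so V = 27.1 × 12.41/21.08 = 16.0 V.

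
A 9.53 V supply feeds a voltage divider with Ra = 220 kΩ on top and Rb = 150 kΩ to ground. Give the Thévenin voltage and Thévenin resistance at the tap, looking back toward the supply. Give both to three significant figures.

V_th is the open-circuit tap voltage: 9.53 × 150/(220 + 150) = 3.86 V.
With the supply zeroed, Ra and Rb appear in parallel from the tap: R_th = Ra‖Rb = (220 × 150)/370.0 = 89.2 kΩ.

V_th = 3.86 V, R_th = 89.2 kΩ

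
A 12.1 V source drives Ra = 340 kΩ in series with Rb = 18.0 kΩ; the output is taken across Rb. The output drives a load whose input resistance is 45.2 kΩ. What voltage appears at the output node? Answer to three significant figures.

The load sits in parallel with Rb: Rb‖R_L = (18.0 × 45.2) / (18.0 + 45.2) = 12.87 kΩ.
V_out = 12.1 × 12.87 / (340 + 12.87) = 12.1 × 12.87/352.9 = 0.441 V.

V_out ≈ 0.441 V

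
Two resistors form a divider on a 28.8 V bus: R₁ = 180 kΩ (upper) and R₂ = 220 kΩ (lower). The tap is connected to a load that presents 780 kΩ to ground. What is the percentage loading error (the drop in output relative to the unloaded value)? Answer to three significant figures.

11.3 %

The divider's output (Thévenin) resistance is R₁‖R₂ = 99.00 kΩ.
Fractional drop under load = R_th/(R_th + R_L) = 99.00 / (99.00 + 780) = 0.1126.
So the output falls by 11.3 %.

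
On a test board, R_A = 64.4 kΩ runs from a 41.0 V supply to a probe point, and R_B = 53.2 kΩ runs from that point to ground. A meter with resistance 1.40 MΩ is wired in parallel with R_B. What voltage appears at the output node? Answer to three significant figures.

V_out ≈ 18.2 V

The load sits in parallel with R_B: R_B‖R_L = (53.2 × 1400) / (53.2 + 1400) = 51.25 kΩ.
V_out = 41.0 × 51.25 / (64.4 + 51.25) = 41.0 × 51.25/115.7 = 18.2 V.
(Unloaded it would have been 18.5 V.)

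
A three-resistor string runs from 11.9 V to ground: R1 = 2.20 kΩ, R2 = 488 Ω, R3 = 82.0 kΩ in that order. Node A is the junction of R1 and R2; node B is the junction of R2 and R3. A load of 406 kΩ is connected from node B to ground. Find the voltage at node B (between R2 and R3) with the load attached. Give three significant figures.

V ≈ 11.4 V

At node B, R3 is in parallel with the load: R3‖R_L = 68220 Ω.
Below node A the resistance is R2 + (R3‖R_L) = 68710 Ω, so V_A = 11.9 × 68710/70910 = 11.53 V.
Then V_B = V_A × (R3‖R_L)/(R2 + R3‖R_L) = 11.53 × 68220/68710 = 11.4 V.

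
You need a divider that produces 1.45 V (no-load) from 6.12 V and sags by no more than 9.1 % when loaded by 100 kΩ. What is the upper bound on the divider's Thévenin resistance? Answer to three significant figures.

R_th ≤ 10.0 kΩ

Loading drop = R_th/(R_th + R_L) ≤ 0.0910, so R_th ≤ R_L · ε/(1−ε) = 100 kΩ × 0.0910/0.9090 = 10.0 kΩ.
(Any R1, R2 with R2/(R1+R2) = 0.237 and R1‖R2 ≤ 10.0 kΩ will meet the spec.)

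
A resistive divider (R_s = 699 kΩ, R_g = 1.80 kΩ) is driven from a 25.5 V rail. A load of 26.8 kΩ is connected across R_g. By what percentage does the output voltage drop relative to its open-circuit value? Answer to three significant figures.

The divider's output (Thévenin) resistance is R_s‖R_g = 1.795 kΩ.
Fractional drop under load = R_th/(R_th + R_L) = 1.795 / (1.795 + 26.8) = 0.06279.
So the output falls by 6.28 %.

6.28 %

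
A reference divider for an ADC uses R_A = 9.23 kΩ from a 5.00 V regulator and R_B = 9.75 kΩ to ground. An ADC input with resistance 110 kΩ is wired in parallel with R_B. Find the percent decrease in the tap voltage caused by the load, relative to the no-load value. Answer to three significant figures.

The divider's output (Thévenin) resistance is R_A‖R_B = 4.741 kΩ.
Fractional drop under load = R_th/(R_th + R_L) = 4.741 / (4.741 + 110) = 0.04132.
So the output falls by 4.13 %.

4.13 %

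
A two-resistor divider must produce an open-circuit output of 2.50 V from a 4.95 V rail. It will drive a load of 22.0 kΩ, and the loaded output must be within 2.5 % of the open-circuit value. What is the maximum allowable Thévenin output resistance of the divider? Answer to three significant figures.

Loading drop = R_th/(R_th + R_L) ≤ 0.0250, so R_th ≤ R_L · ε/(1−ε) = 22.0 kΩ × 0.0250/0.9750 = 564 Ω.
(Any R1, R2 with R2/(R1+R2) = 0.505 and R1‖R2 ≤ 564 Ω will meet the spec.)

R_th ≤ 564 Ω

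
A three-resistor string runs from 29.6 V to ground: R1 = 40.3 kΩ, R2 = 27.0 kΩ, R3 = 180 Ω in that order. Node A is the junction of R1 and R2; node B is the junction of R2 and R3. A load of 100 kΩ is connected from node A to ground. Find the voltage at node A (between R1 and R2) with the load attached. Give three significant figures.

V ≈ 10.3 V

Below node A the series string R2+R3 = 27180 Ω sits in parallel with the 100000 Ω load: 21370 Ω.
V_A = 29.6 × 21370/(40300 + 21370) = 10.3 V.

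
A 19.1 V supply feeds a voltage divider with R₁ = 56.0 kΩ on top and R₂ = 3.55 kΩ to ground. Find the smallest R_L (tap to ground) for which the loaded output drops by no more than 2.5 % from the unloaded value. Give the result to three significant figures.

Output resistance R_th = R₁‖R₂ = (56.0 × 3.55)/59.55 = 3.338 kΩ.
The fractional drop is R_th/(R_th + R_L); requiring this ≤ 0.0250 gives R_L ≥ R_th(1/0.0250 − 1) = 3.338 × 39.00 = 130 kΩ.

R_L(min) ≈ 130 kΩ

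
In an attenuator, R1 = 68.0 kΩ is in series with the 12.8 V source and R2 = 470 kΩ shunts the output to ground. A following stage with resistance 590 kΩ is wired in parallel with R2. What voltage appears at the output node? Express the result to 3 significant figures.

V_out ≈ 10.2 V

The load sits in parallel with R2: R2‖R_L = (470 × 590) / (470 + 590) = 261.6 kΩ.
V_out = 12.8 × 261.6 / (68.0 + 261.6) = 12.8 × 261.6/329.6 = 10.2 V.
(Unloaded it would have been 11.2 V.)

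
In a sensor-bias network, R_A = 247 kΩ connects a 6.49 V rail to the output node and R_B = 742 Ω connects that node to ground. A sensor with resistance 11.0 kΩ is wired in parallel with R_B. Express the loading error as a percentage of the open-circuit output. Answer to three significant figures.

6.30 %

The divider's output (Thévenin) resistance is R_A‖R_B = 739.8 Ω.
Fractional drop under load = R_th/(R_th + R_L) = 739.8 / (739.8 + 11000) = 0.06301.
So the output falls by 6.30 %.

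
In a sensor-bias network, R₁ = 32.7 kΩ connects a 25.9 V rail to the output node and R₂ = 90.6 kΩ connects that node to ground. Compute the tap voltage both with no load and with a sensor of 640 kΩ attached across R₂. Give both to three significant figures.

Open-circuit: V = 25.9 × 90.6/(32.7 + 90.6) = 19.0 V.
With the load, R₂ becomes R₂‖R_L = 79.36 kΩ, so V = 25.9 × 79.36/112.1 = 18.3 V.

Unloaded: 19.0 V; loaded: 18.3 V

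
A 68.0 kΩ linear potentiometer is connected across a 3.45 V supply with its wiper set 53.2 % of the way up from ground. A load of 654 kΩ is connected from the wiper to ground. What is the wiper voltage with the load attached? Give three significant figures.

The wiper splits the pot into (1−α)R = 31.82 kΩ above and αR = 36.18 kΩ below.
Lower section ‖ load = 34.28 kΩ.
V_wiper = 3.45 × 34.28/(31.82 + 34.28) = 1.79 V.

V ≈ 1.79 V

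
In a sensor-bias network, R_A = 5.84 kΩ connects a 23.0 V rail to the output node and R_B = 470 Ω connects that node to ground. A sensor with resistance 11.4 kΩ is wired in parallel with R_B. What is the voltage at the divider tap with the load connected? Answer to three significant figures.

V_out ≈ 1.65 V

The load sits in parallel with R_B: R_B‖R_L = (470 × 11400) / (470 + 11400) = 451.4 Ω.
V_out = 23.0 × 451.4 / (5840 + 451.4) = 23.0 × 451.4/6291 = 1.65 V.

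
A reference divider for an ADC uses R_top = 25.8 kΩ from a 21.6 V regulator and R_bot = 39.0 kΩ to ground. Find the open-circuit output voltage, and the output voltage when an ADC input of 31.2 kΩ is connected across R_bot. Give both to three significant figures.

Unloaded: 13.0 V; loaded: 8.68 V

Open-circuit: V = 21.6 × 39.0/(25.8 + 39.0) = 13.0 V.
With the load, R_bot becomes R_bot‖R_L = 17.33 kΩ, so V = 21.6 × 17.33/43.13 = 8.68 V.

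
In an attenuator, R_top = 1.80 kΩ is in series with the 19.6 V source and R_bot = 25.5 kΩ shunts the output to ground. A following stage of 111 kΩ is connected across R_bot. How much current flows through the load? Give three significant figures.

R_bot‖R_L = 20.74 kΩ; V_out = 19.6 × 20.74/22.54 = 18.03 V.
I_L = V_out / R_L = 18.03 / 111 kΩ = 0.162 mA.

I_L ≈ 0.162 mA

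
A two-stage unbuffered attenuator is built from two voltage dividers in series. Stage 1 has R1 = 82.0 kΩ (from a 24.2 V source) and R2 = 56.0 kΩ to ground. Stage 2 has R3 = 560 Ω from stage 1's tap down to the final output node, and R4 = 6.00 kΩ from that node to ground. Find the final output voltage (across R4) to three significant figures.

V_out ≈ 1.48 V

Stage 2 presents R3+R4 = 6560 Ω as a load on stage 1's tap.
Stage 1's lower leg becomes R2‖(R3+R4) = 5872 Ω, so V_mid = 24.2 × 5872/87870 = 1.617 V.
Stage 2 is itself unloaded: V_out = V_mid × R4/(R3+R4) = 1.617 × 6000/6560 = 1.48 V.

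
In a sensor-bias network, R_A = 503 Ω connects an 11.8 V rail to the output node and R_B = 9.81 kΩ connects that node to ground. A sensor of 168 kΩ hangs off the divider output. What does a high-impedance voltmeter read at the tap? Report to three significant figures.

V_out ≈ 11.2 V

The load sits in parallel with R_B: R_B‖R_L = (9810 × 168000) / (9810 + 168000) = 9269 Ω.
V_out = 11.8 × 9269 / (503 + 9269) = 11.8 × 9269/9772 = 11.2 V.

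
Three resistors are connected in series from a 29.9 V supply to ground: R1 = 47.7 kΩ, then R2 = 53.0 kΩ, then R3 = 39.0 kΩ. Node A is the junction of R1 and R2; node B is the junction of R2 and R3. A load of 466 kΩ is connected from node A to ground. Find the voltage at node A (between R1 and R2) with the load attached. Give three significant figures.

V ≈ 18.4 V

Below node A the series string R2+R3 = 92.00 kΩ sits in parallel with the 466 kΩ load: 76.83 kΩ.
V_A = 29.9 × 76.83/(47.7 + 76.83) = 18.4 V.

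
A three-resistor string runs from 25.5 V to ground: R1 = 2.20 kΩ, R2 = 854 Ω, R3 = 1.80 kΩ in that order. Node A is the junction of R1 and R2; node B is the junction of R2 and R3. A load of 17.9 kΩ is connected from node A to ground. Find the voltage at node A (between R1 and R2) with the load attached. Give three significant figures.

V ≈ 13.1 V

Below node A the series string R2+R3 = 2654 Ω sits in parallel with the 17900 Ω load: 2311 Ω.
V_A = 25.5 × 2311/(2200 + 2311) = 13.1 V.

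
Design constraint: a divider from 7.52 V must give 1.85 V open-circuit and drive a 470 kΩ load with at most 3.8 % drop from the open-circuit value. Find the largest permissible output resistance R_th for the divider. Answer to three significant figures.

R_th ≤ 18.6 kΩ

Loading drop = R_th/(R_th + R_L) ≤ 0.0380, so R_th ≤ R_L · ε/(1−ε) = 470 kΩ × 0.0380/0.9620 = 18.6 kΩ.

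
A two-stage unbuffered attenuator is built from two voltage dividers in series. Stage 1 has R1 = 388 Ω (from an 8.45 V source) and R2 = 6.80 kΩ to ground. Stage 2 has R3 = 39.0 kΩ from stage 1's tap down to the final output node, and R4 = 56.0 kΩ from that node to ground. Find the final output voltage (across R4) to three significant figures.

V_out ≈ 4.69 V

Stage 2 presents R3+R4 = 95000 Ω as a load on stage 1's tap.
Stage 1's lower leg becomes R2‖(R3+R4) = 6346 Ω, so V_mid = 8.45 × 6346/6734 = 7.963 V.
Stage 2 is itself unloaded: V_out = V_mid × R4/(R3+R4) = 7.963 × 56000/95000 = 4.69 V.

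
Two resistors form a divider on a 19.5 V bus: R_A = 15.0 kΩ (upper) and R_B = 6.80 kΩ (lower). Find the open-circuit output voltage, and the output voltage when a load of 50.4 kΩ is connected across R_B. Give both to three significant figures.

Open-circuit: V = 19.5 × 6.80/(15.0 + 6.80) = 6.08 V.
With the load, R_B becomes R_B‖R_L = 5.992 kΩ, so V = 19.5 × 5.992/20.99 = 5.57 V.

Unloaded: 6.08 V; loaded: 5.57 V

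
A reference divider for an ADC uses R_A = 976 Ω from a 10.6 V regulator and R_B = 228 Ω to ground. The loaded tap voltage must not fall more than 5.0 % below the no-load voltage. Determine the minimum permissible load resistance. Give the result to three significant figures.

Output resistance R_th = R_A‖R_B = (976 × 228)/1204 = 184.8 Ω.
The fractional drop is R_th/(R_th + R_L); requiring this ≤ 0.0500 gives R_L ≥ R_th(1/0.0500 − 1) = 184.8 × 19.00 = 3.51 kΩ.

R_L(min) ≈ 3.51 kΩ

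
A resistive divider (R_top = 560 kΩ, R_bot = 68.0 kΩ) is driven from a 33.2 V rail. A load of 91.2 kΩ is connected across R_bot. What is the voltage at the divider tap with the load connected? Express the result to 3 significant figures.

The load sits in parallel with R_bot: R_bot‖R_L = (68.0 × 91.2) / (68.0 + 91.2) = 38.95 kΩ.
V_out = 33.2 × 38.95 / (560 + 38.95) = 33.2 × 38.95/599.0 = 2.16 V.

V_out ≈ 2.16 V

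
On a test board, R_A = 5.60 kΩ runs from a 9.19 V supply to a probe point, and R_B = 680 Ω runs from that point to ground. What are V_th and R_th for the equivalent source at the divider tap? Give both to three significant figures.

V_th is the open-circuit tap voltage: 9.19 × 680/(5600 + 680) = 0.995 V.
With the supply zeroed, R_A and R_B appear in parallel from the tap: R_th = R_A‖R_B = (5600 × 680)/6280 = 606 Ω.

V_th = 0.995 V, R_th = 606 Ω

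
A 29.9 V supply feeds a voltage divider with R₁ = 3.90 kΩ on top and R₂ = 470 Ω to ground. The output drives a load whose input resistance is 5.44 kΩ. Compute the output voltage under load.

The load sits in parallel with R₂: R₂‖R_L = (470 × 5440) / (470 + 5440) = 432.6 Ω.
V_out = 29.9 × 432.6 / (3900 + 432.6) = 29.9 × 432.6/4333 = 2.99 V.

V_out ≈ 2.99 V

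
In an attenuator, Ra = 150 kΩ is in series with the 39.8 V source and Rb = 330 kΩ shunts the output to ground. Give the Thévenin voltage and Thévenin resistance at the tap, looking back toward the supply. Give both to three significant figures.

V_th is the open-circuit tap voltage: 39.8 × 330/(150 + 330) = 27.4 V.
With the supply zeroed, Ra and Rb appear in parallel from the tap: R_th = Ra‖Rb = (150 × 330)/480.0 = 103 kΩ.

V_th = 27.4 V, R_th = 103 kΩ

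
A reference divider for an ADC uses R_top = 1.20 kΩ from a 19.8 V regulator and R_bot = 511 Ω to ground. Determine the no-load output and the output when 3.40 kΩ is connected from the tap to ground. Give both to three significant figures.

Unloaded: 5.91 V; loaded: 5.35 V

Open-circuit: V = 19.8 × 511/(1200 + 511) = 5.91 V.
With the load, R_bot becomes R_bot‖R_L = 444.2 Ω, so V = 19.8 × 444.2/1644 = 5.35 V.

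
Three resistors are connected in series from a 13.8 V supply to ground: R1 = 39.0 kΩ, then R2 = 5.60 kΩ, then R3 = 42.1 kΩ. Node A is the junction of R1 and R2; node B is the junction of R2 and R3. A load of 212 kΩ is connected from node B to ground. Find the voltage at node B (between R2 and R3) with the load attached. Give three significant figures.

At node B, R3 is in parallel with the load: R3‖R_L = 35.12 kΩ.
Below node A the resistance is R2 + (R3‖R_L) = 40.72 kΩ, so V_A = 13.8 × 40.72/79.72 = 7.049 V.
Then V_B = V_A × (R3‖R_L)/(R2 + R3‖R_L) = 7.049 × 35.12/40.72 = 6.08 V.

V ≈ 6.08 V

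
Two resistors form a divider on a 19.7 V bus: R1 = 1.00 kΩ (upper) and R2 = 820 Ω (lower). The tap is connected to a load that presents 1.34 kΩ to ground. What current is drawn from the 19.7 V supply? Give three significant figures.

R2‖R_L = 508.7 Ω, so the source sees R1 + R2‖R_L = 1509 Ω.
I = 19.7 V / 1509 Ω = 13.1 mA.

I ≈ 13.1 mA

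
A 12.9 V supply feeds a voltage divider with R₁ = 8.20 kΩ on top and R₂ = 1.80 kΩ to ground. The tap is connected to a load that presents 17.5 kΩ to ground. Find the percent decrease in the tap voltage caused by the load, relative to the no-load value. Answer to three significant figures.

The divider's output (Thévenin) resistance is R₁‖R₂ = 1.476 kΩ.
Fractional drop under load = R_th/(R_th + R_L) = 1.476 / (1.476 + 17.5) = 0.07778.
So the output falls by 7.78 %.

7.78 %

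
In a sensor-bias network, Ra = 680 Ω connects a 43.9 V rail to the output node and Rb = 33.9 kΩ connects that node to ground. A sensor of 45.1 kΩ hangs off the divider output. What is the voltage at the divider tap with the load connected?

V_out ≈ 42.4 V

The load sits in parallel with Rb: Rb‖R_L = (33900 × 45100) / (33900 + 45100) = 19350 Ω.
V_out = 43.9 × 19350 / (680 + 19350) = 43.9 × 19350/20030 = 42.4 V.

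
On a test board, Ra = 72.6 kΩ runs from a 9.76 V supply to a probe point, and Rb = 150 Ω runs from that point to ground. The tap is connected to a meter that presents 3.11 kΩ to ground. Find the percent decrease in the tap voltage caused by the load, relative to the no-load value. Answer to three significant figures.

The divider's output (Thévenin) resistance is Ra‖Rb = 149.7 Ω.
Fractional drop under load = R_th/(R_th + R_L) = 149.7 / (149.7 + 3110) = 0.04592.
So the output falls by 4.59 %.

4.59 %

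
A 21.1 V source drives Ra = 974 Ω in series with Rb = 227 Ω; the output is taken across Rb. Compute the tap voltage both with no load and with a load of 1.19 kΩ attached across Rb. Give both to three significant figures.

Open-circuit: V = 21.1 × 227/(974 + 227) = 3.99 V.
With the load, Rb becomes Rb‖R_L = 190.6 Ω, so V = 21.1 × 190.6/1165 = 3.45 V.

Unloaded: 3.99 V; loaded: 3.45 V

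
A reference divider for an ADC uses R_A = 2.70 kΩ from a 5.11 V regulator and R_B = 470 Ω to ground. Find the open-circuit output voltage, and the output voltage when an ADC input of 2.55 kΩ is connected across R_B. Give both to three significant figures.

Open-circuit: V = 5.11 × 470/(2700 + 470) = 0.758 V.
With the load, R_B becomes R_B‖R_L = 396.9 Ω, so V = 5.11 × 396.9/3097 = 0.655 V.

Unloaded: 0.758 V; loaded: 0.655 V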